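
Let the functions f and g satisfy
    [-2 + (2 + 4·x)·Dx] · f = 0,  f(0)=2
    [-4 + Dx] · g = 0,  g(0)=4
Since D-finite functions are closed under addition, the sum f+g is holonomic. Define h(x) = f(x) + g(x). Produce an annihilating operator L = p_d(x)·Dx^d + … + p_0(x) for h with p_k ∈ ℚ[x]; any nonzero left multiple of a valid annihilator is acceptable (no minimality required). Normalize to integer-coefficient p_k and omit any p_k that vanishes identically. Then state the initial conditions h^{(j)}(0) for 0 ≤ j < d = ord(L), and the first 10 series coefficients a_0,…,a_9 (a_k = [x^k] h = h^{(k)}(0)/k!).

f: a_k = 2, 2, -1, 1, -5/4, 7/4, -21/8, 33/8, -429/64, 715/64, …
g: a_k = 4, 16, 32, 128/3, 128/3, 512/15, 1024/45, 4096/315, 2048/315, 8192/2835, …
f+g: L₀ = lclm(L_f,L_g), ord ≤ 1+1.
L = (20 + 32·x) + (-17 - 64·x - 64·x^2)·Dx + (3 + 14·x + 16·x^2)·Dx^2  (order 2).
h: a_k = 6, 18, 31, 131/3, 497/12, 2153/60, 7247/360, 43163/2520, -4063/20160, 2551313/181440, …
ICs: h(0) = 6, h′(0) = 18.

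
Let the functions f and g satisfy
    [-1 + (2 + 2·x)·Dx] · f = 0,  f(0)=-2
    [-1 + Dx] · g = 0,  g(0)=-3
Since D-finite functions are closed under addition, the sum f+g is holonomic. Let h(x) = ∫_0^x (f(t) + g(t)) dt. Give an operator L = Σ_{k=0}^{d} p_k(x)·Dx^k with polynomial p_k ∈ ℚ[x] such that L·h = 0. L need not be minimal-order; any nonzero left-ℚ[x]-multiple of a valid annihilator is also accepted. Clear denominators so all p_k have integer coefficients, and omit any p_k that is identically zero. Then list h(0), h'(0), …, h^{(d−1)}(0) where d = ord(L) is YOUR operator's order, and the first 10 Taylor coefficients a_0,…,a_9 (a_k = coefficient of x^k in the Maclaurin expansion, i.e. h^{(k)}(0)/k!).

f: a_k = -2, -1, 1/4, -1/8, 5/64, -7/128, 21/512, -33/1024, 429/16384, -715/32768, …
g: a_k = -3, -3, -3/2, -1/2, -1/8, -1/40, -1/240, -1/1680, -1/13440, -1/120960, …
Sum ⇒ L₀ = lclm(L_f,L_g) in ℚ(x)⟨Dx⟩.
∫: right-multiply L₀ by Dx.
L = (3 + 2·x)·Dx + (-5 - 8·x - 4·x^2)·Dx^2 + (2 + 6·x + 4·x^2)·Dx^3  (order 3).
h: a_k = 0, -5, -2, -5/12, -5/32, -3/320, -17/1280, 283/53760, -3529/860160, 44917/15482880, …
ICs: h(0) = 0, h′(0) = -5, h′′(0) = -4.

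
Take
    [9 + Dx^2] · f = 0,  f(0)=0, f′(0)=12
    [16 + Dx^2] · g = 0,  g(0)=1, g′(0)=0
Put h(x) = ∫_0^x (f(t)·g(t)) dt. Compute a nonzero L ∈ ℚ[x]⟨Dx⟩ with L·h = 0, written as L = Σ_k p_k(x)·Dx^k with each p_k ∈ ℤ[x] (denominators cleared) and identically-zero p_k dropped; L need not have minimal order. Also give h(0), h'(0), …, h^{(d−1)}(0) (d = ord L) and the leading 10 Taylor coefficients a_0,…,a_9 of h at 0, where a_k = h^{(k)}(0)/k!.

f: a_k = 0, 12, 0, -18, 0, 81/10, 0, -243/140, 0, 243/1120, …
g: a_k = 1, 0, -8, 0, 32/3, 0, -256/45, 0, 512/315, 0, …
f·g: L₀ = L_f ⊗_s L_g, ord ≤ 2·2.
h=∫₀ˣh₀: take L = L₀·Dx.
L = 49·Dx + 50·Dx^3 + Dx^5  (order 5).
h: a_k = 0, 0, 6, 0, -57/2, 0, 2801/60, 0, -137257/3360, 0, …
ICs: h(0) = 0, h′(0) = 0, h′′(0) = 12, h′′′(0) = 0, h′′′′(0) = -684.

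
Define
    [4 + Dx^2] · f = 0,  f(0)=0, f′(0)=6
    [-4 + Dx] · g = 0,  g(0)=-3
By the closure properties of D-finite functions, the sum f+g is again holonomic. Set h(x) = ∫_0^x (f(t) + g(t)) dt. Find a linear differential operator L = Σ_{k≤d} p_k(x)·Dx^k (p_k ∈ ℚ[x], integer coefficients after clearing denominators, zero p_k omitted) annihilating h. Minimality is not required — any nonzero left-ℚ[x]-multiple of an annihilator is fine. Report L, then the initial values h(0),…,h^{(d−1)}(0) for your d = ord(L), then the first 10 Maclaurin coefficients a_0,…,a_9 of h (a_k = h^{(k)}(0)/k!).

L = -16·Dx + 4·Dx^2 - 4·Dx^3 + Dx^4  (order 4).
h: a_k = 0, -3, -3, -8, -9, -32/5, -62/15, -256/105, -43/35, -512/945, …
ICs: h(0) = 0, h′(0) = -3, h′′(0) = -6, h′′′(0) = -48.

f: a_k = 0, 6, 0, -4, 0, 4/5, 0, -8/105, 0, 4/945, …
g: a_k = -3, -12, -24, -32, -32, -128/5, -256/15, -1024/105, -512/105, -2048/945, …
f+g: L₀ = lclm(L_f,L_g), ord ≤ 2+1.
∫: right-multiply L₀ by Dx.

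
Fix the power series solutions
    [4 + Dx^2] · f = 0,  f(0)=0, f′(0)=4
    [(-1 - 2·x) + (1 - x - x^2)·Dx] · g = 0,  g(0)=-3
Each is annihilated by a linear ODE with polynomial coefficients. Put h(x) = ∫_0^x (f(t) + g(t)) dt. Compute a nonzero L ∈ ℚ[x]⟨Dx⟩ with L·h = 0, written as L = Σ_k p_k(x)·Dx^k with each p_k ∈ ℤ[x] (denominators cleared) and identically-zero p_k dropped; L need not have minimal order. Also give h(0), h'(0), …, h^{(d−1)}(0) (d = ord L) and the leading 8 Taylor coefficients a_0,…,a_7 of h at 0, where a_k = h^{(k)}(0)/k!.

f: a_k = 0, 4, 0, -8/3, 0, 8/15, 0, -16/315, …
g: a_k = -3, -3, -6, -9, -15, -24, -39, -63, …
h₀=f+g: left-lcm gives L₀, ord ≤ 3.
h=∫₀ˣh₀: take L = L₀·Dx.
L = (-44 - 96·x - 32·x^2 - 48·x^3 - 40·x^4 - 16·x^5)·Dx + (16 - 20·x - 8·x^2 + 16·x^3 - 12·x^4 - 24·x^5 - 8·x^6)·Dx^2 + (-11 - 24·x - 8·x^2 - 12·x^3 - 10·x^4 - 4·x^5)·Dx^3 + (4 - 5·x - 2·x^2 + 4·x^3 - 3·x^4 - 6·x^5 - 2·x^6)·Dx^4  (order 4).
h: a_k = 0, -3, 1/2, -2, -35/12, -3, -176/45, -39/7, …
ICs: h(0) = 0, h′(0) = -3, h′′(0) = 1, h′′′(0) = -12.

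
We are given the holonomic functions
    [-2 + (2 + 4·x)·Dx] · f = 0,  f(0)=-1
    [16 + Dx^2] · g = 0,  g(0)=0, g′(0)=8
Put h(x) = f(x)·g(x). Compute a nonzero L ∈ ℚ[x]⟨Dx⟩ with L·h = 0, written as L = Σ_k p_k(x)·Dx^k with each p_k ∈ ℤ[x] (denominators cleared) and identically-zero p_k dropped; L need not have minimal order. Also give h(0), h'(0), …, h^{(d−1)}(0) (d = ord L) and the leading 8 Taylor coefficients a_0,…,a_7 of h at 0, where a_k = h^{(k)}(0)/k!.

f: a_k = -1, -1, 1/2, -1/2, 5/8, -7/8, 21/16, -33/16, …
g: a_k = 0, 8, 0, -64/3, 0, 256/15, 0, -2048/315, …
Product ⇒ symmetric product L₀, ord ≤ 2.
L = (19 + 64·x + 64·x^2) + (-2 - 4·x)·Dx + (1 + 4·x + 4·x^2)·Dx^2  (order 2).
h: a_k = 0, -8, -8, 76/3, 52/3, -341/15, -67/5, 7687/630, …
ICs: h(0) = 0, h′(0) = -8.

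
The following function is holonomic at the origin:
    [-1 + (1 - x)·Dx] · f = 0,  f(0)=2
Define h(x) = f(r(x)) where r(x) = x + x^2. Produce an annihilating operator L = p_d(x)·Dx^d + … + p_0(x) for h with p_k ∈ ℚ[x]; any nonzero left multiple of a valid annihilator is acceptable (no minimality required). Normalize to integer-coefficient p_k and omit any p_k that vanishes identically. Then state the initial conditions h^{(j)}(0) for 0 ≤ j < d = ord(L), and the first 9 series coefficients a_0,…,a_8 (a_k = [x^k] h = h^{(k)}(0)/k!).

f: a_k = 2, 2, 2, 2, 2, 2, 2, 2, 2, …
L₀ from L_f via x↦r, Dx↦r'^{-1}Dx.
L = (1 + 2·x) + (-1 + x + x^2)·Dx  (order 1).
h: a_k = 2, 2, 4, 6, 10, 16, 26, 42, 68, …
ICs: h(0) = 2.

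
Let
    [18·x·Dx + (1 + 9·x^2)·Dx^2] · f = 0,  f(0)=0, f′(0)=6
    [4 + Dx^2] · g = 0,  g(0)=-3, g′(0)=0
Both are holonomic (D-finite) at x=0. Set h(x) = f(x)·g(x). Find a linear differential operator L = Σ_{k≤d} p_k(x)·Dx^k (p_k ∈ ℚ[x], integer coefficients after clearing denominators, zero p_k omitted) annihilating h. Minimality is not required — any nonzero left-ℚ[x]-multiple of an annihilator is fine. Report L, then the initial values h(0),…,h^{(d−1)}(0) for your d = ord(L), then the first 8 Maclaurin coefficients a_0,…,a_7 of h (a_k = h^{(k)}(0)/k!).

L = (2080 + 50256·x^2 + 89424·x^4 + 186624·x^6 + 419904·x^8) + (3168·x + 38880·x^3 + 139968·x^5 + 419904·x^7)·Dx + (572 + 13788·x^2 + 33048·x^4 + 93312·x^6 + 209952·x^8)·Dx^2 + (792·x + 9720·x^3 + 34992·x^5 + 104976·x^7)·Dx^3 + (13 + 306·x^2 + 2673·x^4 + 11664·x^6 + 26244·x^8)·Dx^4  (order 4).
h: a_k = 0, -18, 0, 90, 0, -2058/5, 0, 87338/35, …
ICs: h(0) = 0, h′(0) = -18, h′′(0) = 0, h′′′(0) = 540.

f: a_k = 0, 6, 0, -18, 0, 486/5, 0, -4374/7, …
g: a_k = -3, 0, 6, 0, -2, 0, 4/15, 0, …
f·g: L₀ = L_f ⊗_s L_g, ord ≤ 2·2.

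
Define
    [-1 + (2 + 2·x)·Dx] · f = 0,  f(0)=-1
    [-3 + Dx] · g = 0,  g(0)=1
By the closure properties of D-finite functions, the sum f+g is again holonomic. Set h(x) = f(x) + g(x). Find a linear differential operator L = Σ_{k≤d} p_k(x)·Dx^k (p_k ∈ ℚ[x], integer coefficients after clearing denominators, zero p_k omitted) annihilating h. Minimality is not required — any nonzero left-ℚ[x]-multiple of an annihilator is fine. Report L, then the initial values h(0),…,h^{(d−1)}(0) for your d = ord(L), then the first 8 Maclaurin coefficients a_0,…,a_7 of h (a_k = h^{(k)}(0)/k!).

f: a_k = -1, -1/2, 1/8, -1/16, 5/128, -7/256, 21/1024, -33/2048, …
g: a_k = 1, 3, 9/2, 9/2, 27/8, 81/40, 81/80, 243/560, …
L₀ := lclm(L_f,L_g); ord L₀ ≤ 1+1.
L = (21 + 18·x) + (-37 - 72·x - 36·x^2)·Dx + (10 + 22·x + 12·x^2)·Dx^2  (order 2).
h: a_k = 0, 5/2, 37/8, 71/16, 437/128, 2557/1280, 5289/5120, 29949/71680, …
ICs: h(0) = 0, h′(0) = 5/2.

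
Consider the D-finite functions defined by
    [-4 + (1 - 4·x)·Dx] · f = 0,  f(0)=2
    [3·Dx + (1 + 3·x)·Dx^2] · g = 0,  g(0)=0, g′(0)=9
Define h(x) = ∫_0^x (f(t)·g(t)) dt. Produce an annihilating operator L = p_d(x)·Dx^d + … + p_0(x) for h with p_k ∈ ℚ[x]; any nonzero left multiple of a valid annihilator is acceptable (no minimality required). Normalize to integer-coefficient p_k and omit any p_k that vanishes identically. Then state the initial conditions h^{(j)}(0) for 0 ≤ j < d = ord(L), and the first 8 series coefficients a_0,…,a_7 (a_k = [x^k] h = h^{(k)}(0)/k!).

L = 12·Dx + (5 + 36·x)·Dx^2 + (-1 + x + 12·x^2)·Dx^3  (order 3).
h: a_k = 0, 0, 9, 15, 117/2, 1629/10, 2958/5, 9621/5, …
ICs: h(0) = 0, h′(0) = 0, h′′(0) = 18.

f: a_k = 2, 8, 32, 128, 512, 2048, 8192, 32768, …
g: a_k = 0, 9, -27/2, 27, -243/4, 729/5, -729/2, 6561/7, …
f·g: L₀ = L_f ⊗_s L_g, ord ≤ 1·2.
h=∫h₀ ⇒ L = L₀·Dx.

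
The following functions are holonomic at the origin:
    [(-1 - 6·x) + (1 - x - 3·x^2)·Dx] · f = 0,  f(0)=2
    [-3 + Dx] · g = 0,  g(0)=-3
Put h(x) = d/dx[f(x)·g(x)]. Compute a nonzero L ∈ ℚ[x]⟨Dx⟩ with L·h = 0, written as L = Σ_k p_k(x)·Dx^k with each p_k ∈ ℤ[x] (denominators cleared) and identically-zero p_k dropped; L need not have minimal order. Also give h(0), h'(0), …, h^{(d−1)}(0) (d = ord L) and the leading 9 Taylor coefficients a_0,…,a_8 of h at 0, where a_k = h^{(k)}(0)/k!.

L = (23 + 30·x - 45·x^2 - 54·x^3 + 81·x^4) + (-4 + x + 24·x^2 - 27·x^4)·Dx  (order 1).
h: a_k = -24, -138, -504, -1581, -4557, -252387/20, -169401/5, -24977523/280, -129382299/560, …
ICs: h(0) = -24.

f: a_k = 2, 2, 8, 14, 38, 80, 194, 434, 1016, …
g: a_k = -3, -9, -27/2, -27/2, -81/8, -243/40, -243/80, -729/560, -2187/4480, …
Product ⇒ symmetric product L₀, ord ≤ 1.
h₀' ⇒ L via d/dx closure of L₀.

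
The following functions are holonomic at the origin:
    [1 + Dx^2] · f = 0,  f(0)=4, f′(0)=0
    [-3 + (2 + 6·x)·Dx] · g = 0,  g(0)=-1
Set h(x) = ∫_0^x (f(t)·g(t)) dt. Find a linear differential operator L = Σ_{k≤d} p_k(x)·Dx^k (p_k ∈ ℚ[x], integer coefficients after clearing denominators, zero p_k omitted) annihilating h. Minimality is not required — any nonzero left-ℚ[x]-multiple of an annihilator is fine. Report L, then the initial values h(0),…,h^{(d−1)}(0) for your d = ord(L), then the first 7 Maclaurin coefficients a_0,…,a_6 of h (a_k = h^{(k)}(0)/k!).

f: a_k = 4, 0, -2, 0, 1/6, 0, -1/180, …
g: a_k = -1, -3/2, 9/8, -27/16, 405/128, -1701/256, 15309/1024, …
f·g: L₀ = L_f ⊗_s L_g, ord ≤ 2·1.
Integrate: L := L₀·Dx.
L = (31 + 24·x + 36·x^2)·Dx + (-12 - 36·x)·Dx^2 + (4 + 24·x + 36·x^2)·Dx^3  (order 3).
h: a_k = 0, -4, -3, 13/6, -15/16, 983/480, -1501/384, …
ICs: h(0) = 0, h′(0) = -4, h′′(0) = -6.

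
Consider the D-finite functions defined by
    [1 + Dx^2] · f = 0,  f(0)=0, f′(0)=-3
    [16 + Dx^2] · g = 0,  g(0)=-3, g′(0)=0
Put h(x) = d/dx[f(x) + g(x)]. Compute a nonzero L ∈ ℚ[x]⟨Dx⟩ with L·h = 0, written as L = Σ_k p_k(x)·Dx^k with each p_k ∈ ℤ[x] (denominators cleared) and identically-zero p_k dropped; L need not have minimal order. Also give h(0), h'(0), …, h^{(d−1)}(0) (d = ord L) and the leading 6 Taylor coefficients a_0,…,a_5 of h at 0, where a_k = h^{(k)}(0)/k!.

L = 16 + 17·Dx^2 + Dx^4  (order 4).
h: a_k = -3, 48, 3/2, -128, -1/8, 512/5, …
ICs: h(0) = -3, h′(0) = 48, h′′(0) = 3, h′′′(0) = -768.

f: a_k = 0, -3, 0, 1/2, 0, -1/40, …
g: a_k = -3, 0, 24, 0, -32, 0, …
L₀ := lclm(L_f,L_g); ord L₀ ≤ 2+2.
h=h₀': d/dx-closure on L₀ ⇒ L.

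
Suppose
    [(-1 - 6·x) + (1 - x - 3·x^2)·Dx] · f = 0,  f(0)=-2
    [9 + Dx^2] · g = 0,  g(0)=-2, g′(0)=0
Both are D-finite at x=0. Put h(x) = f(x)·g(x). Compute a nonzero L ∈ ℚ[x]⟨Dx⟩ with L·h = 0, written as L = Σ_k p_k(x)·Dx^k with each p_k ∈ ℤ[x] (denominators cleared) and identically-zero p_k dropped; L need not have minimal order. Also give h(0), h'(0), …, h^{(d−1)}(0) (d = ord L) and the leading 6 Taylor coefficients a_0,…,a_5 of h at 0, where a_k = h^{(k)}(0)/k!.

f: a_k = -2, -2, -8, -14, -38, -80, …
g: a_k = -2, 0, 9, 0, -27/4, 0, …
h₀=f·g: eliminate ⇒ L₀, order ≤ 1·2.
L = (-3 + 9·x + 27·x^2) + (2 + 12·x)·Dx + (-1 + x + 3·x^2)·Dx^2  (order 2).
h: a_k = 4, 4, -2, 10, 35/2, 95/2, …
ICs: h(0) = 4, h′(0) = 4.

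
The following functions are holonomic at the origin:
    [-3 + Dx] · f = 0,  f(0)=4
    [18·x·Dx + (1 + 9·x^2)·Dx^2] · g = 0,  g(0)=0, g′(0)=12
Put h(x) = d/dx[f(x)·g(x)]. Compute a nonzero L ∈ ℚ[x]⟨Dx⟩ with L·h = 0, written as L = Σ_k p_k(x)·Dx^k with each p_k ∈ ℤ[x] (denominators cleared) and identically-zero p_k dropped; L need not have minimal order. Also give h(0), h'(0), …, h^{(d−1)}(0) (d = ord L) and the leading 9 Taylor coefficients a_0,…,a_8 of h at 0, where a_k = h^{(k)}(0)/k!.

L = (9 + 135·x - 243·x^2 + 243·x^3) + (-54·x + 108·x^2 - 162·x^3)·Dx + (-1 + 3·x - 9·x^2 + 27·x^3)·Dx^2  (order 2).
h: a_k = 48, 288, 216, -864, 1458, 10692, -67797/5, -659016/7, 7551711/56, …
ICs: h(0) = 48, h′(0) = 288.

f: a_k = 4, 12, 18, 18, 27/2, 81/10, 81/20, 243/140, 729/1120, …
g: a_k = 0, 12, 0, -36, 0, 972/5, 0, -8748/7, 0, …
Product ⇒ symmetric product L₀, ord ≤ 2.
Derive L from L₀ (diff closure).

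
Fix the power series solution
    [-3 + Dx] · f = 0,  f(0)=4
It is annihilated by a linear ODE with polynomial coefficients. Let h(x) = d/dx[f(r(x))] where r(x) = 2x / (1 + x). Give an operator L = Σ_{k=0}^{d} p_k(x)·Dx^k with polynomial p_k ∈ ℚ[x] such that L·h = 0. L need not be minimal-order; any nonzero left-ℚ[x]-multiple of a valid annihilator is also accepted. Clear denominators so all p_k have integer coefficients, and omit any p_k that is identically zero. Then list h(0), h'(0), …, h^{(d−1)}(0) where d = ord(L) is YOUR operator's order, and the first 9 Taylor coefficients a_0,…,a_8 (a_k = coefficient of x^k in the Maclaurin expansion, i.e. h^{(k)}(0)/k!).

L = (4 - 2·x) + (-1 - 2·x - x^2)·Dx  (order 1).
h: a_k = 24, 96, 72, -96, -24, 576/5, -456/5, -384/35, 3672/35, …
ICs: h(0) = 24.

f: a_k = 4, 12, 18, 18, 27/2, 81/10, 81/20, 243/140, 729/1120, …
Substitute x→r, Dx→(1/r')Dx; clear ⇒ L₀.
h₀' ⇒ L via d/dx closure of L₀.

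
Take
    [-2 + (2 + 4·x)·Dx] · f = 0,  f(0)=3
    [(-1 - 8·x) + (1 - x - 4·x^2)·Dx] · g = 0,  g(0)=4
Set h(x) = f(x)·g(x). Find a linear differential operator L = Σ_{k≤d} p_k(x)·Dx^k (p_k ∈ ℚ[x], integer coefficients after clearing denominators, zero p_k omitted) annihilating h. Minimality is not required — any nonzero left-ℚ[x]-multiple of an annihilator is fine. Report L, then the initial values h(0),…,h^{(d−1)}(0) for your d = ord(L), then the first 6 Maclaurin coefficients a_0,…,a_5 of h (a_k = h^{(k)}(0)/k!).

L = (2 + 9·x + 12·x^2) + (-1 - x + 6·x^2 + 8·x^3)·Dx  (order 1).
h: a_k = 12, 24, 66, 168, 849/2, 1107, …
ICs: h(0) = 12.

f: a_k = 3, 3, -3/2, 3/2, -15/8, 21/8, …
g: a_k = 4, 4, 20, 36, 116, 260, …
Product ⇒ symmetric product L₀, ord ≤ 1.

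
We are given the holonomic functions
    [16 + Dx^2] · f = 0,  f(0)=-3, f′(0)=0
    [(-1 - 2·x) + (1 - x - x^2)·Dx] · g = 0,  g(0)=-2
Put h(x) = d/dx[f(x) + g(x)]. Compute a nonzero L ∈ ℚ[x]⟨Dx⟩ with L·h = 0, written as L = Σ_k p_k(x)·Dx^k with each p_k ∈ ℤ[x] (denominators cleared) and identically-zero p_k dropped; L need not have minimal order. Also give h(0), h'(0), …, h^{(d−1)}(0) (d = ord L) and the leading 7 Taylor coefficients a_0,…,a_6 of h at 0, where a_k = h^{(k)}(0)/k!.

f: a_k = -3, 0, 24, 0, -32, 0, 256/15, …
g: a_k = -2, -2, -4, -6, -10, -16, -26, …
Weyl lclm of L_f,L_g ⇒ L₀ (ord ≤ 3).
Derive L from L₀ (diff closure).
L = (1472 + 2624·x + 2560·x^2 + 640·x^3 + 2240·x^4 + 2304·x^5 + 768·x^6) + (-272 - 112·x + 1008·x^2 - 160·x^3 - 800·x^4 + 576·x^5 + 896·x^6 + 256·x^7)·Dx + (92 + 164·x + 160·x^2 + 40·x^3 + 140·x^4 + 144·x^5 + 48·x^6)·Dx^2 + (-17 - 7·x + 63·x^2 - 10·x^3 - 50·x^4 + 36·x^5 + 56·x^6 + 16·x^7)·Dx^3  (order 3).
h: a_k = -2, 40, -18, -168, -80, -268/5, -294, …
ICs: h(0) = -2, h′(0) = 40, h′′(0) = -36.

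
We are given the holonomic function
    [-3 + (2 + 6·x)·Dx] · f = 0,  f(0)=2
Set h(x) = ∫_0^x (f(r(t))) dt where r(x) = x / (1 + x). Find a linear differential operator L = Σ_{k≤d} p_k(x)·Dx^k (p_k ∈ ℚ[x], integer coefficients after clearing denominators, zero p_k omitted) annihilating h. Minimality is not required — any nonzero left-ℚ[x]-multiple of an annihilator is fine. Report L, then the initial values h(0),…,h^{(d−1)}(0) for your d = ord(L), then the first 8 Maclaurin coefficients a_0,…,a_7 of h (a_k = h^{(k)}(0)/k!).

L = -3·Dx + (2 + 10·x + 8·x^2)·Dx^2  (order 2).
h: a_k = 0, 2, 3/2, -7/4, 87/32, -1677/320, 3023/256, -106305/3584, …
ICs: h(0) = 0, h′(0) = 2.

f: a_k = 2, 3, -9/4, 27/8, -405/64, 1701/128, -15309/512, 72171/1024, …
Substitute x→r, Dx→(1/r')Dx; clear ⇒ L₀.
Integrate: L := L₀·Dx.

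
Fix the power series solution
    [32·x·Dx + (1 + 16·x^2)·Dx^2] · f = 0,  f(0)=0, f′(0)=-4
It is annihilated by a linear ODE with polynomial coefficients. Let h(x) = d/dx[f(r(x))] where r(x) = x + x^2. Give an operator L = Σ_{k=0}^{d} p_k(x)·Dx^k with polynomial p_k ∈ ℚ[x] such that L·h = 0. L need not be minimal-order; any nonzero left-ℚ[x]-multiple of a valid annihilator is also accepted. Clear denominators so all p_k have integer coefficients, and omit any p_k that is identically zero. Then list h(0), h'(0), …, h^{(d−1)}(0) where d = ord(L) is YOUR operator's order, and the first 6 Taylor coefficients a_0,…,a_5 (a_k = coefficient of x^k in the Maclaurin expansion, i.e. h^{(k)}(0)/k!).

f: a_k = 0, -4, 0, 64/3, 0, -1024/5, …
Change of var in L_f (x↦r) gives L₀.
Derive L from L₀ (diff closure).
L = (-2 + 32·x + 128·x^2 + 192·x^3 + 96·x^4) + (1 + 2·x + 16·x^2 + 64·x^3 + 80·x^4 + 32·x^5)·Dx  (order 1).
h: a_k = -4, -8, 64, 256, -704, -6016, …
ICs: h(0) = -4.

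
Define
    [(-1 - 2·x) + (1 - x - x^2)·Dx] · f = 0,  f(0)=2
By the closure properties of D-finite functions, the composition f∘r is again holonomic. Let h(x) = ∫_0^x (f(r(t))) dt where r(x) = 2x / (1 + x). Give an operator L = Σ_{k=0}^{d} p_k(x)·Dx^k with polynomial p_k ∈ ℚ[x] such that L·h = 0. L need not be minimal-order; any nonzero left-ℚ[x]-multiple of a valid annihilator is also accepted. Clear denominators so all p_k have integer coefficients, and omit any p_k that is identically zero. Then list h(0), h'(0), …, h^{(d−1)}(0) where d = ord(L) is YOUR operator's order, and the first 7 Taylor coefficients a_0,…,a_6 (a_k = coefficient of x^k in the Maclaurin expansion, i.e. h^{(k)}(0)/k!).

f: a_k = 2, 2, 4, 6, 10, 16, 26, …
f∘r: x↦r, Dx↦Dx/r' in L_f ⇒ L₀.
h=∫₀ˣh₀: take L = L₀·Dx.
L = (2 + 10·x)·Dx + (-1 - x + 5·x^2 + 5·x^3)·Dx^2  (order 2).
h: a_k = 0, 2, 2, 4, 5, 12, 50/3, …
ICs: h(0) = 0, h′(0) = 2.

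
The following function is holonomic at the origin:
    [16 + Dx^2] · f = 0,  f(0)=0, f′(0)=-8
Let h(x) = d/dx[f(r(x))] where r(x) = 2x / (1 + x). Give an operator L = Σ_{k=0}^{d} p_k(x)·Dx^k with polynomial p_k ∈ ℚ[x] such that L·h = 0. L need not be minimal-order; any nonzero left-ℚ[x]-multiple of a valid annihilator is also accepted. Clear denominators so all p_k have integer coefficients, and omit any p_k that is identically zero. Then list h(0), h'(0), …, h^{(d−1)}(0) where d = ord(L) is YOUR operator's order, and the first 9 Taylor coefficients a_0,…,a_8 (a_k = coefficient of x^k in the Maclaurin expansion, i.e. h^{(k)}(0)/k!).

L = (70 + 12·x + 6·x^2) + (6 + 18·x + 18·x^2 + 6·x^3)·Dx + (1 + 4·x + 6·x^2 + 4·x^3 + x^4)·Dx^2  (order 2).
h: a_k = -16, 32, 464, -1984, 6928/3, 6240, -1516976/45, 3499648/45, -30914864/315, …
ICs: h(0) = -16, h′(0) = 32.

f: a_k = 0, -8, 0, 64/3, 0, -256/15, 0, 2048/315, 0, …
f∘r: x↦r, Dx↦Dx/r' in L_f ⇒ L₀.
Differentiate: ansatz ord ≤ ord L₀ ⇒ L.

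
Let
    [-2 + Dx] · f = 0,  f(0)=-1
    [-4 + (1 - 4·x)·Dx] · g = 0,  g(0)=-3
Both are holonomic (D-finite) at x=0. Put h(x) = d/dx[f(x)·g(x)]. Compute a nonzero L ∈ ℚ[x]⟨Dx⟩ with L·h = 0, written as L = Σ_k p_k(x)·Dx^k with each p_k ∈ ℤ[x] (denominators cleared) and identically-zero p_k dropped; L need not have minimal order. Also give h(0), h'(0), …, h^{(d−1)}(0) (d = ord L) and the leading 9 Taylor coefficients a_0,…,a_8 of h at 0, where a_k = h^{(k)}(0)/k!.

f: a_k = -1, -2, -2, -4/3, -2/3, -4/15, -4/45, -8/315, -2/315, …
g: a_k = -3, -12, -48, -192, -768, -3072, -12288, -49152, -196608, …
h₀=f·g: eliminate ⇒ L₀, order ≤ 1·1.
Derive L from L₀ (diff closure).
L = (26 - 48·x + 32·x^2) + (-3 + 16·x - 16·x^2)·Dx  (order 1).
h: a_k = 18, 156, 948, 5064, 25324, 607784/5, 2836328/5, 272287504/105, 1225293772/105, …
ICs: h(0) = 18.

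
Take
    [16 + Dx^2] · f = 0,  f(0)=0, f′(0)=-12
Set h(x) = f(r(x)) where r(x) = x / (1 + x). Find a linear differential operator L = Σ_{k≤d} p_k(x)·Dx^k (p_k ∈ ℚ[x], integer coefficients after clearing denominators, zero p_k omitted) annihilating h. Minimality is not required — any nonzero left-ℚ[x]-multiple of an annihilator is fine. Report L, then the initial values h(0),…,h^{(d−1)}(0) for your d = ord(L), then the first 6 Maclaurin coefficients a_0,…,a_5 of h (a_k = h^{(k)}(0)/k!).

L = 16 + (2 + 6·x + 6·x^2 + 2·x^3)·Dx + (1 + 4·x + 6·x^2 + 4·x^3 + x^4)·Dx^2  (order 2).
h: a_k = 0, -12, 12, 20, -84, 772/5, …
ICs: h(0) = 0, h′(0) = -12.

f: a_k = 0, -12, 0, 32, 0, -128/5, …
Substitute x→r, Dx→(1/r')Dx; clear ⇒ L₀.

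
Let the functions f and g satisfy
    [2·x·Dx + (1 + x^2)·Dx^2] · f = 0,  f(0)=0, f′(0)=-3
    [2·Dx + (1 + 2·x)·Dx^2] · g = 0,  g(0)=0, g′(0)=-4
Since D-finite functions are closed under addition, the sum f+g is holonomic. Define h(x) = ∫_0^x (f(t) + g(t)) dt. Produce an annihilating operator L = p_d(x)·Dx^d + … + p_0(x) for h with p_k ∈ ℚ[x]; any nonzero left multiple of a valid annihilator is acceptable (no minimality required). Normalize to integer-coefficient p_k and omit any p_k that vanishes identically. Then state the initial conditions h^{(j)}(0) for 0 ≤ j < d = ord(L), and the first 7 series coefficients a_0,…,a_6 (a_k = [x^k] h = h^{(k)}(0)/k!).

f: a_k = 0, -3, 0, 1, 0, -3/5, 0, …
g: a_k = 0, -4, 4, -16/3, 8, -64/5, 64/3, …
Sum ⇒ L₀ = lclm(L_f,L_g) in ℚ(x)⟨Dx⟩.
∫: right-multiply L₀ by Dx.
L = (-2 - 12·x + 6·x^2 + 4·x^3)·Dx^2 + (-5 - 4·x - 9·x^2 + 12·x^3 + 8·x^4)·Dx^3 + (-1 - x + 2·x^2 + x^3 + 3·x^4 + 2·x^5)·Dx^4  (order 4).
h: a_k = 0, 0, -7/2, 4/3, -13/12, 8/5, -67/30, …
ICs: h(0) = 0, h′(0) = 0, h′′(0) = -7, h′′′(0) = 8.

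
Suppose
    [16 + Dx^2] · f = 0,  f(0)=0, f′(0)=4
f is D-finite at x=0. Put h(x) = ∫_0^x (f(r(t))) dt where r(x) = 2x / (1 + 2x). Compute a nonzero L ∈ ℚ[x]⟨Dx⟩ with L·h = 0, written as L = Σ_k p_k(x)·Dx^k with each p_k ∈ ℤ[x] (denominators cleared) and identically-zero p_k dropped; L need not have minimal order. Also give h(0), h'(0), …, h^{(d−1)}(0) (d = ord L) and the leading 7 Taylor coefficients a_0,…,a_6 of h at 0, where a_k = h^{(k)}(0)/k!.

f: a_k = 0, 4, 0, -32/3, 0, 128/15, 0, …
h₀=f(r): pull back L_f along r ⇒ L₀.
h=∫h₀ ⇒ L = L₀·Dx.
L = 64·Dx + (4 + 24·x + 48·x^2 + 32·x^3)·Dx^2 + (1 + 8·x + 24·x^2 + 32·x^3 + 16·x^4)·Dx^3  (order 3).
h: a_k = 0, 0, 4, -16/3, -40/3, 448/5, -12352/45, …
ICs: h(0) = 0, h′(0) = 0, h′′(0) = 8.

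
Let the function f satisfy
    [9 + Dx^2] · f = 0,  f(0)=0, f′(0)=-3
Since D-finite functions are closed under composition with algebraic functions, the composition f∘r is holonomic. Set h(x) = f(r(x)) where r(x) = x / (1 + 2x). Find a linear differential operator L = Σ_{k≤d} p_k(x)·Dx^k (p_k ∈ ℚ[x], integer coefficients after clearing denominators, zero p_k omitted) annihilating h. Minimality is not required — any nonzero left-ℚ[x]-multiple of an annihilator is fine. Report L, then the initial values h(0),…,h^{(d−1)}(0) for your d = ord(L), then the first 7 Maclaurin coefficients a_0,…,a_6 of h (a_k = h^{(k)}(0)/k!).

f: a_k = 0, -3, 0, 9/2, 0, -81/40, 0, …
f∘r: x↦r, Dx↦Dx/r' in L_f ⇒ L₀.
L = 9 + (4 + 24·x + 48·x^2 + 32·x^3)·Dx + (1 + 8·x + 24·x^2 + 32·x^3 + 16·x^4)·Dx^2  (order 2).
h: a_k = 0, -3, 6, -15/2, -3, 2319/40, -975/4, …
ICs: h(0) = 0, h′(0) = -3.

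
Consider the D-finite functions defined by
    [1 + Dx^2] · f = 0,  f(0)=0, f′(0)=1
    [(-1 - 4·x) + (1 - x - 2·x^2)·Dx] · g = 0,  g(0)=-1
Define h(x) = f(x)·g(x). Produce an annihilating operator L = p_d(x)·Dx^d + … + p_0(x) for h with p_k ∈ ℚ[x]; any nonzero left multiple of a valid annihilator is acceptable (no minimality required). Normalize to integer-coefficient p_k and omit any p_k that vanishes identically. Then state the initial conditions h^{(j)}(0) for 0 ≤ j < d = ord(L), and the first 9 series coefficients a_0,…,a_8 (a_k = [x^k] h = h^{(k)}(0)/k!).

L = (3 + x + 2·x^2) + (2 + 8·x)·Dx + (-1 + x + 2·x^2)·Dx^2  (order 2).
h: a_k = 0, -1, -1, -17/6, -29/6, -1261/120, -807/40, -41521/1008, -410969/5040, …
ICs: h(0) = 0, h′(0) = -1.

f: a_k = 0, 1, 0, -1/6, 0, 1/120, 0, -1/5040, 0, …
g: a_k = -1, -1, -3, -5, -11, -21, -43, -85, -171, …
h₀=f·g: eliminate ⇒ L₀, order ≤ 2·1.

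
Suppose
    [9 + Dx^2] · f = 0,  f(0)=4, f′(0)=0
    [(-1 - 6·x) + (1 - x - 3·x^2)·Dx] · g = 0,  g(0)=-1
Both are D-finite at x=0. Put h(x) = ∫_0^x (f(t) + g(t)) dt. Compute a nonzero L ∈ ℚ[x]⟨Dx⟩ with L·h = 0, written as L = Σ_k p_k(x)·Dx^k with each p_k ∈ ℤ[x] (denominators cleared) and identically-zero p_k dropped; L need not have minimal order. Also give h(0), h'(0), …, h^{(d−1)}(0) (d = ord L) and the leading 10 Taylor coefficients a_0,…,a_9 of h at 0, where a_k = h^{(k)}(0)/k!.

L = (-459 - 2916·x - 1539·x^2 - 3888·x^3 - 3645·x^4 - 4374·x^5)·Dx + (153 - 153·x - 378·x^2 + 405·x^3 - 2187·x^5 - 2187·x^6)·Dx^2 + (-51 - 324·x - 171·x^2 - 432·x^3 - 405·x^4 - 486·x^5)·Dx^3 + (17 - 17·x - 42·x^2 + 45·x^3 - 243·x^5 - 243·x^6)·Dx^4  (order 4).
h: a_k = 0, 3, -1/2, -22/3, -7/4, -11/10, -20/3, -2021/140, -217/8, -568231/10080, …
ICs: h(0) = 0, h′(0) = 3, h′′(0) = -1, h′′′(0) = -44.

f: a_k = 4, 0, -18, 0, 27/2, 0, -81/20, 0, 729/1120, 0, …
g: a_k = -1, -1, -4, -7, -19, -40, -97, -217, -508, -1159, …
h₀=f+g: left-lcm gives L₀, ord ≤ 3.
h=∫h₀ ⇒ L = L₀·Dx.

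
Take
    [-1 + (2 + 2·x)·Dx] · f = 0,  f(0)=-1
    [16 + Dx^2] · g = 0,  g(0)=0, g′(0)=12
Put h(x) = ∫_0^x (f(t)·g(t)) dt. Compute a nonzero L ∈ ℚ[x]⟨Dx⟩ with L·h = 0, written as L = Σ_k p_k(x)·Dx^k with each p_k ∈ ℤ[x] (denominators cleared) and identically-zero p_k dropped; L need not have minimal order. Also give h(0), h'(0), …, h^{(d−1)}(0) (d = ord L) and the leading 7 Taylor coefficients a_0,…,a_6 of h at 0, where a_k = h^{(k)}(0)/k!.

f: a_k = -1, -1/2, 1/8, -1/16, 5/128, -7/256, 21/1024, …
g: a_k = 0, 12, 0, -32, 0, 128/5, 0, …
f·g: L₀ = L_f ⊗_s L_g, ord ≤ 1·2.
h=∫h₀ ⇒ L = L₀·Dx.
L = (67 + 128·x + 64·x^2)·Dx + (-4 - 4·x)·Dx^2 + (4 + 8·x + 4·x^2)·Dx^3  (order 3).
h: a_k = 0, 0, -6, -2, 67/8, 61/20, -4661/960, …
ICs: h(0) = 0, h′(0) = 0, h′′(0) = -12.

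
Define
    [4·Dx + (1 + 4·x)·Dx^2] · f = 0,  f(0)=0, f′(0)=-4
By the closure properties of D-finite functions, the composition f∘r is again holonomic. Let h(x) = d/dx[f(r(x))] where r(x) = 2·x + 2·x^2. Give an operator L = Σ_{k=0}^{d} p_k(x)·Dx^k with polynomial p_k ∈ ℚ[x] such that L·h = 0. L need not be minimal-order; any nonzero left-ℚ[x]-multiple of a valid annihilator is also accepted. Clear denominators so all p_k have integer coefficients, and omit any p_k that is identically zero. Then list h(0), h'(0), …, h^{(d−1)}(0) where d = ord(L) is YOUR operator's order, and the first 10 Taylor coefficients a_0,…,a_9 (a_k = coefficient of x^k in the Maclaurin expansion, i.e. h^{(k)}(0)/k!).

f: a_k = 0, -4, 8, -64/3, 64, -1024/5, 2048/3, -16384/7, 8192, -262144/9, …
Substitute x→r, Dx→(1/r')Dx; clear ⇒ L₀.
h₀' ⇒ L via d/dx closure of L₀.
L = (6 + 16·x + 16·x^2) + (1 + 10·x + 24·x^2 + 16·x^3)·Dx  (order 1).
h: a_k = -8, 48, -320, 2176, -14848, 101376, -692224, 4726784, -32276480, 220397568, …
ICs: h(0) = -8.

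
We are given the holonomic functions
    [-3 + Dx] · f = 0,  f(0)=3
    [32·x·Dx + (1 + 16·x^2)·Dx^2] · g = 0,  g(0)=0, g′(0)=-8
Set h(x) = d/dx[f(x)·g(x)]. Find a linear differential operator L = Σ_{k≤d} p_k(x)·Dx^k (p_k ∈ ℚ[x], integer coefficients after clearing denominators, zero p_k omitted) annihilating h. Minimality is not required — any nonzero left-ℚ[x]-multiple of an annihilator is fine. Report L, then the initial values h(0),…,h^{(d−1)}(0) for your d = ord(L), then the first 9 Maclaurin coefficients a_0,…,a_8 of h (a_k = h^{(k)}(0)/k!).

L = (-69 - 576·x + 5472·x^2 - 9216·x^3 + 6912·x^4) + (14 + 288·x - 2112·x^2 + 4608·x^3 - 4608·x^4)·Dx + (3 - 32·x + 96·x^2 - 512·x^3 + 768·x^4)·Dx^2  (order 2).
h: a_k = -24, -144, 60, 1104, -3669, -18954, 624507/10, 10317852/35, -582567267/560, …
ICs: h(0) = -24, h′(0) = -144.

f: a_k = 3, 9, 27/2, 27/2, 81/8, 243/40, 243/80, 729/560, 2187/4480, …
g: a_k = 0, -8, 0, 128/3, 0, -2048/5, 0, 32768/7, 0, …
Sym-product of L_f,L_g gives L₀ (≤ ord 2).
Derive L from L₀ (diff closure).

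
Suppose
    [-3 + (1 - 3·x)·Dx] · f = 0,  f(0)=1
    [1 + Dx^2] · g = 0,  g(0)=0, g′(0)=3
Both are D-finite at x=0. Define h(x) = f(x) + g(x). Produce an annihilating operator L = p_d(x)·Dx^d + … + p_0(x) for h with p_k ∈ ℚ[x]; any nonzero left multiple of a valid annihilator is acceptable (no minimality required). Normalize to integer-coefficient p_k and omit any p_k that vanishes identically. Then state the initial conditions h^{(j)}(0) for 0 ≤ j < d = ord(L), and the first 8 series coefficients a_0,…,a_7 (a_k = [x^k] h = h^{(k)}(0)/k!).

f: a_k = 1, 3, 9, 27, 81, 243, 729, 2187, …
g: a_k = 0, 3, 0, -1/2, 0, 1/40, 0, -1/1680, …
Sum ⇒ L₀ = lclm(L_f,L_g) in ℚ(x)⟨Dx⟩.
L = (165 - 18·x + 27·x^2) + (-19 + 63·x - 27·x^2 + 27·x^3)·Dx + (165 - 18·x + 27·x^2)·Dx^2 + (-19 + 63·x - 27·x^2 + 27·x^3)·Dx^3  (order 3).
h: a_k = 1, 6, 9, 53/2, 81, 9721/40, 729, 3674159/1680, …
ICs: h(0) = 1, h′(0) = 6, h′′(0) = 18.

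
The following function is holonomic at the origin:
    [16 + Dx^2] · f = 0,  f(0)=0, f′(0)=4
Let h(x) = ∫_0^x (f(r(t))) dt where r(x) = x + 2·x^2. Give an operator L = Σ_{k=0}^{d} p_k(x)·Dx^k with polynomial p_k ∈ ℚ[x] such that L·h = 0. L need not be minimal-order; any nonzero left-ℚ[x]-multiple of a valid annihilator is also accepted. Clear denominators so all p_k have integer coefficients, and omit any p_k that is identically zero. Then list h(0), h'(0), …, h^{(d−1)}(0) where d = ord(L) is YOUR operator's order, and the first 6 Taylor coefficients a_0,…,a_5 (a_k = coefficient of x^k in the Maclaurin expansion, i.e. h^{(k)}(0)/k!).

L = (16 + 192·x + 768·x^2 + 1024·x^3)·Dx - 4·Dx^2 + (1 + 4·x)·Dx^3  (order 3).
h: a_k = 0, 0, 2, 8/3, -8/3, -64/5, …
ICs: h(0) = 0, h′(0) = 0, h′′(0) = 4.

f: a_k = 0, 4, 0, -32/3, 0, 128/15, …
f∘r: x↦r, Dx↦Dx/r' in L_f ⇒ L₀.
Integrate: L := L₀·Dx.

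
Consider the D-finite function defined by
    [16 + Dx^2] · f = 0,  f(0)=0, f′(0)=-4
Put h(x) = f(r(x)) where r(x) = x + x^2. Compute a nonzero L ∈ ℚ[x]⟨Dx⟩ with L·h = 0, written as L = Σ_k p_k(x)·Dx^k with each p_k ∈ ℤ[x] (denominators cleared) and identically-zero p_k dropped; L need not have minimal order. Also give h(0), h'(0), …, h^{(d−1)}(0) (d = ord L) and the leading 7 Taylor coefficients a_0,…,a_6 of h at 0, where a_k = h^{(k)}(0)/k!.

L = (16 + 96·x + 192·x^2 + 128·x^3) - 2·Dx + (1 + 2·x)·Dx^2  (order 2).
h: a_k = 0, -4, -4, 32/3, 32, 352/15, -32, …
ICs: h(0) = 0, h′(0) = -4.

f: a_k = 0, -4, 0, 32/3, 0, -128/15, 0, …
h₀=f(r): pull back L_f along r ⇒ L₀.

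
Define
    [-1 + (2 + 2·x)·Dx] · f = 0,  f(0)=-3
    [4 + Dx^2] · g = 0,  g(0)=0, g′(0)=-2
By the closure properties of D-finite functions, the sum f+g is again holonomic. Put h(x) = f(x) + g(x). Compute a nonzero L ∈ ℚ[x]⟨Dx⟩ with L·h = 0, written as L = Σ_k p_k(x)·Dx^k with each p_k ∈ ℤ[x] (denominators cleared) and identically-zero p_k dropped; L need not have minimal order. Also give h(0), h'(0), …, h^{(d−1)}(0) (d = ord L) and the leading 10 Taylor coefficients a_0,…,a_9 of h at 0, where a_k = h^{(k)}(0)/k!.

f: a_k = -3, -3/2, 3/8, -3/16, 15/128, -21/256, 63/1024, -99/2048, 1287/32768, -2145/65536, …
g: a_k = 0, -2, 0, 4/3, 0, -4/15, 0, 8/315, 0, -4/2835, …
Weyl lclm of L_f,L_g ⇒ L₀ (ord ≤ 3).
L = (-76 - 128·x - 64·x^2) + (120 + 376·x + 384·x^2 + 128·x^3)·Dx + (-19 - 32·x - 16·x^2)·Dx^2 + (30 + 94·x + 96·x^2 + 32·x^3)·Dx^3  (order 3).
h: a_k = -3, -7/2, 3/8, 55/48, 15/128, -1339/3840, 63/1024, -14801/645120, 1287/32768, -6343219/185794560, …
ICs: h(0) = -3, h′(0) = -7/2, h′′(0) = 3/4.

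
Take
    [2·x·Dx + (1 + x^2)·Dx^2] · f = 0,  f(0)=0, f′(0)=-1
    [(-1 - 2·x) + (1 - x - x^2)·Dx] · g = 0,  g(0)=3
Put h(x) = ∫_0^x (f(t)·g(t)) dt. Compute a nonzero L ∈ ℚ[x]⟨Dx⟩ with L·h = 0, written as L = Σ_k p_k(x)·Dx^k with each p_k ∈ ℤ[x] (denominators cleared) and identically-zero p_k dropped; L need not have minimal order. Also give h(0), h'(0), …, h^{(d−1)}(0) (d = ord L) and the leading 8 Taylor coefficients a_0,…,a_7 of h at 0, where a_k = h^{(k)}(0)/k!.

f: a_k = 0, -1, 0, 1/3, 0, -1/5, 0, 1/7, …
g: a_k = 3, 3, 6, 9, 15, 24, 39, 63, …
h₀=f·g: eliminate ⇒ L₀, order ≤ 2·1.
h=∫h₀ ⇒ L = L₀·Dx.
L = (2 + 2·x + 6·x^2)·Dx + (2 + 2·x + 4·x^2 + 6·x^3)·Dx^2 + (-1 + x + x^3 + x^4)·Dx^3  (order 3).
h: a_k = 0, 0, -3/2, -1, -5/4, -8/5, -34/15, -108/35, …
ICs: h(0) = 0, h′(0) = 0, h′′(0) = -3.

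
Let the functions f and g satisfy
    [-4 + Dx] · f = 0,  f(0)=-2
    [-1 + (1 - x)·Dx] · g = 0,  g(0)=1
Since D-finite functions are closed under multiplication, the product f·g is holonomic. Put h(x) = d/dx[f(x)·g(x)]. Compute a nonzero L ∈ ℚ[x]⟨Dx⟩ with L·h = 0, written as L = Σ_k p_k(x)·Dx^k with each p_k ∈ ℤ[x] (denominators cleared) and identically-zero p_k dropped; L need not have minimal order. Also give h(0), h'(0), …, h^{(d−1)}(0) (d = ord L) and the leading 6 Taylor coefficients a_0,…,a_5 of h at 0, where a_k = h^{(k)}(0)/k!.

f: a_k = -2, -8, -16, -64/3, -64/3, -256/15, …
g: a_k = 1, 1, 1, 1, 1, 1, …
Sym-product of L_f,L_g gives L₀ (≤ ord 1).
Derive L from L₀ (diff closure).
L = (26 - 40·x + 16·x^2) + (-5 + 9·x - 4·x^2)·Dx  (order 1).
h: a_k = -10, -52, -142, -824/3, -1286/3, -1748/3, …
ICs: h(0) = -10.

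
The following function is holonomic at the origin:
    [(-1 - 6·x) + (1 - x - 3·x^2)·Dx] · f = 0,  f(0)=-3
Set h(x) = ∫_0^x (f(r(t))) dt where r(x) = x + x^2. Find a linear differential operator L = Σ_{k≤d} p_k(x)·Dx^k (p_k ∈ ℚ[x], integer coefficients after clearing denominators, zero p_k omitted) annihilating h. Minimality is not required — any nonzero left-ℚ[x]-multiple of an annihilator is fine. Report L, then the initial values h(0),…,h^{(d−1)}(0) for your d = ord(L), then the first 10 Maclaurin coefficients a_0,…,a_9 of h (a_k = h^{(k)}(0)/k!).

f: a_k = -3, -3, -12, -21, -57, -120, -291, -651, -1524, -3477, …
L₀ from L_f via x↦r, Dx↦r'^{-1}Dx.
∫: right-multiply L₀ by Dx.
L = (1 + 8·x + 18·x^2 + 12·x^3)·Dx + (-1 + x + 4·x^2 + 6·x^3 + 3·x^4)·Dx^2  (order 2).
h: a_k = 0, -3, -3/2, -5, -45/4, -132/5, -137/2, -1254/7, -3825/8, -3901/3, …
ICs: h(0) = 0, h′(0) = -3.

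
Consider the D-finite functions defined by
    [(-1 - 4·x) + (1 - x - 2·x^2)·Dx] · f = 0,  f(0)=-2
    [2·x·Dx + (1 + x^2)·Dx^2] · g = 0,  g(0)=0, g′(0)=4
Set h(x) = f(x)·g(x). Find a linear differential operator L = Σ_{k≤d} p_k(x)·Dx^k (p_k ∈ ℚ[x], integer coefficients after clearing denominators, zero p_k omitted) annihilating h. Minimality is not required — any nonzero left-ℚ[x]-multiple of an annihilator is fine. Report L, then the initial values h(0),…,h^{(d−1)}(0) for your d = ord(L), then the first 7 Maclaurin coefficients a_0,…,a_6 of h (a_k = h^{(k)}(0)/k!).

f: a_k = -2, -2, -6, -10, -22, -42, -86, …
g: a_k = 0, 4, 0, -4/3, 0, 4/5, 0, …
L₀ := L_f ⊗_s L_g (sym. prod.), ord ≤ 2.
L = (4 + 2·x + 12·x^2) + (2 + 6·x + 4·x^2 + 12·x^3)·Dx + (-1 + x + x^2 + x^3 + 2·x^4)·Dx^2  (order 2).
h: a_k = 0, -8, -8, -64/3, -112/3, -408/5, -2344/15, …
ICs: h(0) = 0, h′(0) = -8.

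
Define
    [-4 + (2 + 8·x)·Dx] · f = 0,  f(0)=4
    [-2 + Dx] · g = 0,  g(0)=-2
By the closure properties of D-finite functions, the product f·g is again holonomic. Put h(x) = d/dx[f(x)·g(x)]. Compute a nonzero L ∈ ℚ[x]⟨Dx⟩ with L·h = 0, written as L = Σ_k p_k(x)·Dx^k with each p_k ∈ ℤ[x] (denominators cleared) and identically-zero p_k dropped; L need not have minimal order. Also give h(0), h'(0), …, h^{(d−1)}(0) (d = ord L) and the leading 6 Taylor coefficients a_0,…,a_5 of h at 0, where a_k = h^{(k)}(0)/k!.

L = (2 + 16·x + 16·x^2) + (-1 - 6·x - 8·x^2)·Dx  (order 1).
h: a_k = -32, -64, -128, 256/3, -1792/3, 31232/15, …
ICs: h(0) = -32.

f: a_k = 4, 8, -8, 16, -40, 112, …
g: a_k = -2, -4, -4, -8/3, -4/3, -8/15, …
f·g: L₀ = L_f ⊗_s L_g, ord ≤ 1·1.
h=h₀': d/dx-closure on L₀ ⇒ L.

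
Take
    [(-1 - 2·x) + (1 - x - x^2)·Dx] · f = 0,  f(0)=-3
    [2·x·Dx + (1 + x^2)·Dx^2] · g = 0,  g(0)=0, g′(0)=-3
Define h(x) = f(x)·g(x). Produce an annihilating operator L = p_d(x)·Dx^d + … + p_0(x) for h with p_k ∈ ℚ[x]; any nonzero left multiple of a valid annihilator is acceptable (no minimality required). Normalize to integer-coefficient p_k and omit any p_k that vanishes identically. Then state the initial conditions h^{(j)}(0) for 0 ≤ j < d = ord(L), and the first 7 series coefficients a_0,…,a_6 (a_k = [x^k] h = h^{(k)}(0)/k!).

f: a_k = -3, -3, -6, -9, -15, -24, -39, …
g: a_k = 0, -3, 0, 1, 0, -3/5, 0, …
L₀ := L_f ⊗_s L_g (sym. prod.), ord ≤ 2.
L = (2 + 2·x + 6·x^2) + (2 + 2·x + 4·x^2 + 6·x^3)·Dx + (-1 + x + x^3 + x^4)·Dx^2  (order 2).
h: a_k = 0, 9, 9, 15, 24, 204/5, 324/5, …
ICs: h(0) = 0, h′(0) = 9.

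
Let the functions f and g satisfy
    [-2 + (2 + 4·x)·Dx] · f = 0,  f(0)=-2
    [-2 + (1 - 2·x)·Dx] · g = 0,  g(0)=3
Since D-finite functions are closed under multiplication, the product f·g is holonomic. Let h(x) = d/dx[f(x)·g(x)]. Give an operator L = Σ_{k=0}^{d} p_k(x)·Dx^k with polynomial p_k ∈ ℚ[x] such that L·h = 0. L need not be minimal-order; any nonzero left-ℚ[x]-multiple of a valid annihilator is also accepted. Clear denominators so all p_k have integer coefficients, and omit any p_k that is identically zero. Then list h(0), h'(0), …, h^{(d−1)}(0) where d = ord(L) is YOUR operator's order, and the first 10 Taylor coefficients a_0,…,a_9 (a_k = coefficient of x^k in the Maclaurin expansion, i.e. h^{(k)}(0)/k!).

L = (11 + 36·x + 12·x^2) + (-3 - 2·x + 12·x^2 + 8·x^3)·Dx  (order 1).
h: a_k = -18, -66, -207, -537, -5475/4, -12951/4, -61131/8, -138441/8, -2511243/64, -5544075/64, …
ICs: h(0) = -18.

f: a_k = -2, -2, 1, -1, 5/4, -7/4, 21/8, -33/8, 429/64, -715/64, …
g: a_k = 3, 6, 12, 24, 48, 96, 192, 384, 768, 1536, …
Sym-product of L_f,L_g gives L₀ (≤ ord 1).
Derive L from L₀ (diff closure).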